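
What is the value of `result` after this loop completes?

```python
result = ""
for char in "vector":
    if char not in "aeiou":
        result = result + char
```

Remove vowels from 'vector'
`result` takes the values: "" → "v" → "vc" → "vct" → "vctr"

Answer: "vctr"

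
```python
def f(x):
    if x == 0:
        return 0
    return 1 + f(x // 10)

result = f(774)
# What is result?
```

Count of digits of 774: 3

Answer: 3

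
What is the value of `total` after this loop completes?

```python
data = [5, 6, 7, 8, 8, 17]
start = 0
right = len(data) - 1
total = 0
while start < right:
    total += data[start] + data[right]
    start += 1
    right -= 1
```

Sum of pairs from ends
`total` takes the values: 0 → 22 → 36 → 51

Answer: 51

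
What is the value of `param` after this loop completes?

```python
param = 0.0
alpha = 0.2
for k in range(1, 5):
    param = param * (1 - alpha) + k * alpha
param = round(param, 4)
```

Moving average with lr=0.2
`param` takes the values: 0.0 → 0.2 → 0.56 → 1.048 → 1.6384

Answer: 1.6384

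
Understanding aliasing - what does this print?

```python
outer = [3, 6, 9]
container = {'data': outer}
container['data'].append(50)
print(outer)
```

Key concept: dict holds reference to list.
Step by step:
`outer = [3, 6, 9]` → outer = [3, 6, 9]
`container = {'data': outer}` → container = {'data': [3, 6, 9]}
`container['data'].append(50)` → outer = [3, 6, 9, 50]; container = {'data': [3, 6, 9, 50]}
`print(outer)` → prints [3, 6, 9, 50]

Answer: [3, 6, 9, 50]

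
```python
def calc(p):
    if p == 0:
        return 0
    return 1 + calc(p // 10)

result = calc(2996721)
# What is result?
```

Count of digits of 2996721: 7

Answer: 7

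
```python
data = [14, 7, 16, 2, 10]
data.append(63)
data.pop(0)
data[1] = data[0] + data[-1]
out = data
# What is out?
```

Trace:
`data = [14, 7, 16, 2, 10]` → data = [14, 7, 16, 2, 10]
`data.append(63)` → data = [14, 7, 16, 2, 10, 63]
`data.pop(0)` → data = [7, 16, 2, 10, 63]
`data[1] = data[0] + data[-1]` → data = [7, 70, 2, 10, 63]
`out = data` → out = [7, 70, 2, 10, 63]
So out = [7, 70, 2, 10, 63]

Answer: [7, 70, 2, 10, 63]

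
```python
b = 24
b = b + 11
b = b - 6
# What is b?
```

Trace:
`b = 24` → b = 24
`b = b + 11` → b = 35
`b = b - 6` → b = 29
So b = 29

Answer: 29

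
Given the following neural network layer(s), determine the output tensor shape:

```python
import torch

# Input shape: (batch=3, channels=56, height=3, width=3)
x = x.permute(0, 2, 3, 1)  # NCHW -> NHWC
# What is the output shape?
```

Input: (3, 56, 3, 3) -> Output: (3, 3, 3, 56)

Answer: (3, 3, 3, 56)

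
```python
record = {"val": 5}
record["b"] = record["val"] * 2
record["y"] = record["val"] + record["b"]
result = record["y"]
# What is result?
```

Trace:
`record = {"val": 5}` → record = {'val': 5}
`record["b"] = record["val"] * 2` → record = {'val': 5, 'b': 10}
`record["y"] = record["val"] + record["b"]` → record = {'val': 5, 'b': 10, 'y': 15}
`result = record["y"]` → result = 15
So result = 15

Answer: 15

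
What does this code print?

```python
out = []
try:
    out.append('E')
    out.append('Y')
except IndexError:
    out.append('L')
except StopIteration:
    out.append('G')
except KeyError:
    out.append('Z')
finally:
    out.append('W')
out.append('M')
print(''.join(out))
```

Execution trace: 'E' (try body) → 'Y' (try body, no exception) → 'W' (finally) → 'M' (after the try/except). Output: EYWM

Answer: EYWM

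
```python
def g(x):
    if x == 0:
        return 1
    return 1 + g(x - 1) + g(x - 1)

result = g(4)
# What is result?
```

g(x) = 1 + 2·g(x-1), g(0)=1. Closed form: (1+1)·2^4 - 1 = 31.

Answer: 31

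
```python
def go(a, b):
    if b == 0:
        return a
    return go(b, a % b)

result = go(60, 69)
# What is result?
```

go(60, 69) -> go(69, 60) -> go(60, 9) -> go(9, 6) -> go(6, 3) -> go(3, 0) -> 3

Answer: 3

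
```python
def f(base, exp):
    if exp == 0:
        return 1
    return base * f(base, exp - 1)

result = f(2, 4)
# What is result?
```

f(2, 4) = 2 * 2 * 2 * 2 = 16

Answer: 16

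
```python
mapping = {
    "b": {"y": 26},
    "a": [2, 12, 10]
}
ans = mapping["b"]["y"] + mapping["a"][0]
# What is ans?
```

Trace:
`mapping = { ...` → mapping = {'b': {'y': 26}, 'a': [2, 12, 10]}
`ans = mapping["b"]["y"] + mapping["a"][0]` → ans = 28
So ans = 28

Answer: 28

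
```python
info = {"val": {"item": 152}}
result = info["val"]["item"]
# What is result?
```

Trace:
`info = {"val": {"item": 152}}` → info = {'val': {'item': 152}}
`result = info["val"]["item"]` → result = 152
So result = 152

Answer: 152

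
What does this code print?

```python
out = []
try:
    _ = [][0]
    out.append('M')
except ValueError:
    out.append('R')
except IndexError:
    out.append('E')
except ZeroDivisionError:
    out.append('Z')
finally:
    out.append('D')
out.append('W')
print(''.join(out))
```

Execution trace: 'E' (except IndexError) → 'D' (finally) → 'W' (after the try/except). Output: EDW

Answer: EDW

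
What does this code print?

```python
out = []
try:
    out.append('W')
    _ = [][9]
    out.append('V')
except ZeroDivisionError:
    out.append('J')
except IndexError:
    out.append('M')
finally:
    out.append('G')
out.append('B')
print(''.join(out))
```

Execution trace: 'W' (try body) → 'M' (except IndexError) → 'G' (finally) → 'B' (after the try/except). Output: WMGB

Answer: WMGB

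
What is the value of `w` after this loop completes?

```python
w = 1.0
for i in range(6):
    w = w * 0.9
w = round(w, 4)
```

Exponential decay: 1.0 * 0.9^6
`w` takes the values: 1.0 → 0.9 → 0.81 → 0.729 → 0.6561 → 0.59049 → 0.531441 → 0.5314

Answer: 0.5314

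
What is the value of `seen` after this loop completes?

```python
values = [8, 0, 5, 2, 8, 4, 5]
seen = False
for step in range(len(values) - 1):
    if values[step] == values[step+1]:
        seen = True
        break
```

Check consecutive duplicates in [8, 0, 5, 2, 8, 4, 5]
`seen` takes the values: False

Answer: False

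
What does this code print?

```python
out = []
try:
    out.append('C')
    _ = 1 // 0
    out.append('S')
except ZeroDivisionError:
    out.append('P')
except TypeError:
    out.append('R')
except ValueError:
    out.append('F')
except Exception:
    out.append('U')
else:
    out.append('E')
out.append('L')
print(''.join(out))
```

Execution trace: 'C' (try body) → 'P' (except ZeroDivisionError) → 'L' (after the try/except). Output: CPL

Answer: CPL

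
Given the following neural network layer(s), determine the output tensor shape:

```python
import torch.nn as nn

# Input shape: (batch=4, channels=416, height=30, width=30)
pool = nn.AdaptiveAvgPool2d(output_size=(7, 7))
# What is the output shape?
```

Input: (4, 416, 30, 30) -> Output: (4, 416, 7, 7)

Answer: (4, 416, 7, 7)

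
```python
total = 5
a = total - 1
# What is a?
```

Trace:
`total = 5` → total = 5
`a = total - 1` → a = 4
So a = 4

Answer: 4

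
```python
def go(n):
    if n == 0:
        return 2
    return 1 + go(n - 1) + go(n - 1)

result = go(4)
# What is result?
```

go(n) = 1 + 2·go(n-1), go(0)=2. Closed form: (2+1)·2^4 - 1 = 47.

Answer: 47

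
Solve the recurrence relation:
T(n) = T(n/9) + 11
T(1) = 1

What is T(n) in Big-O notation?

Each step divides n by 9 and adds 11. After log_9(n) steps we reach T(1)=1. So T(n) = 11·log_9(n) + 1 = O(log n).

Answer: O(log n)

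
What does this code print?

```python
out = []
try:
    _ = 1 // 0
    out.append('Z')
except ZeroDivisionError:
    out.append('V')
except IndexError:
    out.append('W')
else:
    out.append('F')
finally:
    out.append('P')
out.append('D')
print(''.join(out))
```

Execution trace: 'V' (except ZeroDivisionError) → 'P' (finally) → 'D' (after the try/except). Output: VPD

Answer: VPD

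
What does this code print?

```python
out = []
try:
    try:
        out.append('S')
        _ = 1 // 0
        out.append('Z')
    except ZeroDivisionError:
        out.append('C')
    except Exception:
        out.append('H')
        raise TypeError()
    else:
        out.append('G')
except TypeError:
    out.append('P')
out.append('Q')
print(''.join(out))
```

Execution trace: 'S' (inner try body) → 'C' (inner except ZeroDivisionError) → 'Q' (after the try/except). Output: SCQ

Answer: SCQ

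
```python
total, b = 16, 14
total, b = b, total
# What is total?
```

Trace:
`total, b = 16, 14` → total = 16; b = 14
`total, b = b, total` → total = 14; b = 16
So total = 14

Answer: 14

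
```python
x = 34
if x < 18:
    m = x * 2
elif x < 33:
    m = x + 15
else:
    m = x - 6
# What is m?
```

Trace:
`x = 34` → x = 34
`if x < 18: ...` → x < 18 is False, x < 33 is False, take else branch → m = 28
So m = 28

Answer: 28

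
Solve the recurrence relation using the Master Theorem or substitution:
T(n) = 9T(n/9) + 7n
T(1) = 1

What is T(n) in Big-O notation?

By Master Theorem: a=9, b=9, f(n)=7n. Since log_9(9) = 1 and f(n) = Θ(n^1), Case 2 applies. T(n) = O(n log n).

Answer: O(n log n)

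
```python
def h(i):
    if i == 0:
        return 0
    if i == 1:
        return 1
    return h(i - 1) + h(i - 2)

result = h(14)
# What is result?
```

Build up from base cases: h(0)=0, h(1)=1, h(2)=1, h(3)=2, h(4)=3, h(5)=5, h(6)=8, ..., h(14)=377

Answer: 377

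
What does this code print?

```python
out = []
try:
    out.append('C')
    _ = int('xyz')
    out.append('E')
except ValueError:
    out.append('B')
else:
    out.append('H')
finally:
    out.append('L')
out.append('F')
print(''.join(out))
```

Execution trace: 'C' (try body) → 'B' (except ValueError) → 'L' (finally) → 'F' (after the try/except). Output: CBLF

Answer: CBLF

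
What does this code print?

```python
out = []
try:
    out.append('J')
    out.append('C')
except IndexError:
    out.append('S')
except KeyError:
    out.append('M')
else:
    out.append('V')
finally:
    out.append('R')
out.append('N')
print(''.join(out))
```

Execution trace: 'J' (try body) → 'C' (try body, no exception) → 'V' (else) → 'R' (finally) → 'N' (after the try/except). Output: JCVRN

Answer: JCVRN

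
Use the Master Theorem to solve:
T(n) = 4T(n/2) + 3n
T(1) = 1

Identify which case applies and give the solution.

a=4, b=2, f(n)=3n. log_2(4) = 2. Since c=1 < 2, Case 1 applies: T(n) = Θ(n^log_b(a)) = O(n^2).

Answer: O(n^2) - Case 1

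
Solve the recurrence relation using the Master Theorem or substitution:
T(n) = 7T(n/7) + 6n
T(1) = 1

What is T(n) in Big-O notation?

By Master Theorem: a=7, b=7, f(n)=6n. Since log_7(7) = 1 and f(n) = Θ(n^1), Case 2 applies. T(n) = O(n log n).

Answer: O(n log n)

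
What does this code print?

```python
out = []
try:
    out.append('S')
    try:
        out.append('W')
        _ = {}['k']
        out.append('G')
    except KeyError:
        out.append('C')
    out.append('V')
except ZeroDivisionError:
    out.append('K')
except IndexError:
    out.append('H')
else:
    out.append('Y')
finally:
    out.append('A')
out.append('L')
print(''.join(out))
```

Execution trace: 'S' (try body) → 'W' (inner try body) → 'C' (inner except KeyError) → 'V' (try body, no exception) → 'Y' (else) → 'A' (finally) → 'L' (after the try/except). Output: SWCVYAL

Answer: SWCVYAL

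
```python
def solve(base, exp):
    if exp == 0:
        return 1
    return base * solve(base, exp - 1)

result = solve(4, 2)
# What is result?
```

solve(4, 2) = 4 * 4 = 16

Answer: 16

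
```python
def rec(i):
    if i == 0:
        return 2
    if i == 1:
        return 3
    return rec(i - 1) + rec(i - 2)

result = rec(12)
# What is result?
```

Build up from base cases: rec(0)=2, rec(1)=3, rec(2)=5, rec(3)=8, rec(4)=13, rec(5)=21, rec(6)=34, ..., rec(12)=610

Answer: 610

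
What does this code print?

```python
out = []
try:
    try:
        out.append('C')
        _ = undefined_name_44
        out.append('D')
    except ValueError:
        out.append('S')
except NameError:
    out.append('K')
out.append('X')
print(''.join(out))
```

Execution trace: 'C' (try body) → 'K' (outer except NameError) → 'X' (after the try/except). Output: CKX

Answer: CKX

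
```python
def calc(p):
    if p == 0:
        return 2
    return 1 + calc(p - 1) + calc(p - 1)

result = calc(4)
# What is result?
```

calc(p) = 1 + 2·calc(p-1), calc(0)=2. Closed form: (2+1)·2^4 - 1 = 47.

Answer: 47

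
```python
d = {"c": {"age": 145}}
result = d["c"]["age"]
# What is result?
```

Trace:
`d = {"c": {"age": 145}}` → d = {'c': {'age': 145}}
`result = d["c"]["age"]` → result = 145
So result = 145

Answer: 145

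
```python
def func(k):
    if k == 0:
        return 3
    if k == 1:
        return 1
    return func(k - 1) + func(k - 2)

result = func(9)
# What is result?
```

Build up from base cases: func(0)=3, func(1)=1, func(2)=4, func(3)=5, func(4)=9, func(5)=14, func(6)=23, ..., func(9)=97

Answer: 97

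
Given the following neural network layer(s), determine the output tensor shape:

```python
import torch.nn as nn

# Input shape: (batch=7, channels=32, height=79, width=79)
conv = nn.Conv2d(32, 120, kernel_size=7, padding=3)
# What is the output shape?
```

Input: (7, 32, 79, 79) -> Output: (7, 120, 79, 79)

Answer: (7, 120, 79, 79)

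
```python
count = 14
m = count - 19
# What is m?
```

Trace:
`count = 14` → count = 14
`m = count - 19` → m = -5
So m = -5

Answer: -5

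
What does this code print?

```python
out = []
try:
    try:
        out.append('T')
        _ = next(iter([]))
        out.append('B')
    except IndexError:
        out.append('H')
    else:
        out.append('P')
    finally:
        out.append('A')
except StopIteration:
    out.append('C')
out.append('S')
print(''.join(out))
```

Execution trace: 'T' (inner try body) → 'A' (inner finally) → 'C' (outer except StopIteration) → 'S' (after the try/except). Output: TACS

Answer: TACS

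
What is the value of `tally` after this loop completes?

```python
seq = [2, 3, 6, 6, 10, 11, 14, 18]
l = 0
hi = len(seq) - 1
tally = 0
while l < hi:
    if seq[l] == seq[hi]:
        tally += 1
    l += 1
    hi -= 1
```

Count matching pairs from ends
`tally` takes the values: 0

Answer: 0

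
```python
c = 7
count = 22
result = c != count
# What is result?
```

Trace:
`c = 7` → c = 7
`count = 22` → count = 22
`result = c != count` → result = True
So result = True

Answer: True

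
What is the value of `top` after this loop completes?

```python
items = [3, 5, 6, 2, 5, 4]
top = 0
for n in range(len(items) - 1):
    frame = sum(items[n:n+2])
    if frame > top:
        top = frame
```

Max sum of 2-element window in [3, 5, 6, 2, 5, 4]
`top` takes the values: 0 → 8 → 11

Answer: 11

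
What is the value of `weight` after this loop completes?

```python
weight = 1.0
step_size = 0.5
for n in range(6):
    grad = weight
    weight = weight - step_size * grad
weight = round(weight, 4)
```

Gradient descent: w = 1.0 * (1 - 0.5)^6
`weight` takes the values: 1.0 → 0.5 → 0.25 → 0.125 → 0.0625 → 0.03125 → 0.015625 → 0.0156

Answer: 0.0156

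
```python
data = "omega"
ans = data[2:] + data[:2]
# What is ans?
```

Trace:
`data = "omega"` → data = 'omega'
`ans = data[2:] + data[:2]` → ans = 'egaom'
So ans = 'egaom'

Answer: 'egaom'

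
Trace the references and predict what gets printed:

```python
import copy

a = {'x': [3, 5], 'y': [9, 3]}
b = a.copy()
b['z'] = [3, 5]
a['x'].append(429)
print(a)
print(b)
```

Key concept: shallow copy of dict with mutable values.
Step by step:
`a = {'x': [3, 5], 'y': [9, 3]}` → a = {'x': [3, 5], 'y': [9, 3]}
`b = a.copy()` → b = {'x': [3, 5], 'y': [9, 3]}
`b['z'] = [3, 5]` → b = {'x': [3, 5], 'y': [9, 3], 'z': [3, 5]}
`a['x'].append(429)` → a = {'x': [3, 5, 429], 'y': [9, 3]}; b = {'x': [3, 5, 429], 'y': [9, 3], 'z': [3, 5]}
`print(a)` → prints {'x': [3, 5, 429], 'y': [9, 3]}
`print(b)` → prints {'x': [3, 5, 429], 'y': [9, 3], 'z': [3, 5]}

Answer:
{'x': [3, 5, 429], 'y': [9, 3]}
{'x': [3, 5, 429], 'y': [9, 3], 'z': [3, 5]}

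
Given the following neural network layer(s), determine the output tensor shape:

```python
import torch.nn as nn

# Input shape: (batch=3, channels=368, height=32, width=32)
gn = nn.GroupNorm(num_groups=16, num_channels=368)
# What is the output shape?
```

Input: (3, 368, 32, 32) -> Output: (3, 368, 32, 32)

Answer: (3, 368, 32, 32)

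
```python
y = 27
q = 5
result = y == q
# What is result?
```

Trace:
`y = 27` → y = 27
`q = 5` → q = 5
`result = y == q` → result = False
So result = False

Answer: False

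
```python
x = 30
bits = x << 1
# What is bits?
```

Trace:
`x = 30` → x = 30
`bits = x << 1` → bits = 60
So bits = 60

Answer: 60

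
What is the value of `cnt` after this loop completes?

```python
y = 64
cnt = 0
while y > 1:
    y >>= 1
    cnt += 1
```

Count right shifts until 1
`cnt` takes the values: 0 → 1 → 2 → 3 → 4 → 5 → 6

Answer: 6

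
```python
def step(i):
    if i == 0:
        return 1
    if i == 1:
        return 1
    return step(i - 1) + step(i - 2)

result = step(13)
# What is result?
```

Build up from base cases: step(0)=1, step(1)=1, step(2)=2, step(3)=3, step(4)=5, step(5)=8, step(6)=13, ..., step(13)=377

Answer: 377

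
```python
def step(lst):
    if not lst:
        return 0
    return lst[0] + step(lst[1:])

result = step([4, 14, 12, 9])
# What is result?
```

4 + 14 + 12 + 9 + 0 = 39

Answer: 39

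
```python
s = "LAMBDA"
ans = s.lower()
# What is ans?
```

Trace:
`s = "LAMBDA"` → s = 'LAMBDA'
`ans = s.lower()` → ans = 'lambda'
So ans = 'lambda'

Answer: 'lambda'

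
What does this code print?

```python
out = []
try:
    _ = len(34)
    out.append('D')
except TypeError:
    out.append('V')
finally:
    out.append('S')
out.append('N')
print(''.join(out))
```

Execution trace: 'V' (except TypeError) → 'S' (finally) → 'N' (after the try/except). Output: VSN

Answer: VSN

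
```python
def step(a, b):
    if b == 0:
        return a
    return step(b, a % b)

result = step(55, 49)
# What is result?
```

step(55, 49) -> step(49, 6) -> step(6, 1) -> step(1, 0) -> 1

Answer: 1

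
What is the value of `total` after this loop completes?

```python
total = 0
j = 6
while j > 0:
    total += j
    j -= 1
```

Sum 6 down to 1
`total` takes the values: 0 → 6 → 11 → 15 → 18 → 20 → 21

Answer: 21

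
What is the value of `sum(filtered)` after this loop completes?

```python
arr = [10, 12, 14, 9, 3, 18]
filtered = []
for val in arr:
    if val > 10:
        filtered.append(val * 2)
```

Sum of doubled values > 10
`filtered` takes the values: [] → [24] → [24, 28] → [24, 28, 36]
So `sum(filtered)` = 88

Answer: 88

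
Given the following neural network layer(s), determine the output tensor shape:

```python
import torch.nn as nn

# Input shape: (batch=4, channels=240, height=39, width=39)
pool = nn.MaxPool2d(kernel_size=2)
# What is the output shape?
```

Input: (4, 240, 39, 39) -> Output: (4, 240, 19, 19)

Answer: (4, 240, 19, 19)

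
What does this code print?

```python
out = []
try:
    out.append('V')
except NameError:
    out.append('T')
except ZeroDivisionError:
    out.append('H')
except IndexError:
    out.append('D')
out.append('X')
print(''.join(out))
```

Execution trace: 'V' (try body, no exception) → 'X' (after the try/except). Output: VX

Answer: VX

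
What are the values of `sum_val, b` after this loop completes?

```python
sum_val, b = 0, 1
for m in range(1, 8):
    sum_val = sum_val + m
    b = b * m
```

Sum and factorial of 1 to 7
`sum_val, b` takes the values: (0, 1) → (1, 1) → (3, 1) → (3, 2) → (6, 2) → (6, 6) → (10, 6) → (10, 24) → (15, 24) → (15, 120) → (21, 120) → (21, 720) → (28, 720) → (28, 5040)

Answer: 28, 5040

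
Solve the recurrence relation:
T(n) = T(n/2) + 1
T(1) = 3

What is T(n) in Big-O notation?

Each step divides n by 2 and adds 1. After log_2(n) steps we reach T(1)=3. So T(n) = 1·log_2(n) + 3 = O(log n).

Answer: O(log n)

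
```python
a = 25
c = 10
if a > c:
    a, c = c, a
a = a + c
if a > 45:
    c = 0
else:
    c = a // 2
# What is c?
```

Trace:
`a = 25` → a = 25
`c = 10` → c = 10
`if a > c: ...` → a > c is True → a = 10; c = 25
`a = a + c` → a = 35
`if a > 45: ...` → a > 45 is False, take else branch → c = 17
So c = 17

Answer: 17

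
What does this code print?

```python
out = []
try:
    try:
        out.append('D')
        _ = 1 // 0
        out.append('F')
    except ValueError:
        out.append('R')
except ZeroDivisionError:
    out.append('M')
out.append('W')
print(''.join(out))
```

Execution trace: 'D' (inner try body) → 'M' (outer except ZeroDivisionError) → 'W' (after the try/except). Output: DMW

Answer: DMW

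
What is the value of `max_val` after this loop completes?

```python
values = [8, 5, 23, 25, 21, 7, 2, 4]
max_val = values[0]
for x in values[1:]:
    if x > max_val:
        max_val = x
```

Maximum of [8, 5, 23, 25, 21, 7, 2, 4]
`max_val` takes the values: 8 → 23 → 25

Answer: 25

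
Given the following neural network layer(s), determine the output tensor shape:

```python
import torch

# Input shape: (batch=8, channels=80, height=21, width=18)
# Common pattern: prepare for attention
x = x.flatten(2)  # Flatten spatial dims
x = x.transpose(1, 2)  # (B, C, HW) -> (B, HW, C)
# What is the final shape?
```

Input: (8, 80, 21, 18) -> after flatten(2): (8, 80, 378) -> Output: (8, 378, 80)

Answer: (8, 378, 80)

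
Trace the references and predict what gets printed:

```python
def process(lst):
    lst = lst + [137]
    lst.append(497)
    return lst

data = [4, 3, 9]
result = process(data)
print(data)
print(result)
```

Key concept: rebinding parameter vs mutation.
Step by step:
`data = [4, 3, 9]` → data = [4, 3, 9]
`result = process(data)` → result = [4, 3, 9, 137, 497]
`print(data)` → prints [4, 3, 9]
`print(result)` → prints [4, 3, 9, 137, 497]

Answer:
[4, 3, 9]
[4, 3, 9, 137, 497]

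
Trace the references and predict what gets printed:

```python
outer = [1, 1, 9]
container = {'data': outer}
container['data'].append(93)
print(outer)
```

Key concept: dict holds reference to list.
Step by step:
`outer = [1, 1, 9]` → outer = [1, 1, 9]
`container = {'data': outer}` → container = {'data': [1, 1, 9]}
`container['data'].append(93)` → outer = [1, 1, 9, 93]; container = {'data': [1, 1, 9, 93]}
`print(outer)` → prints [1, 1, 9, 93]

Answer: [1, 1, 9, 93]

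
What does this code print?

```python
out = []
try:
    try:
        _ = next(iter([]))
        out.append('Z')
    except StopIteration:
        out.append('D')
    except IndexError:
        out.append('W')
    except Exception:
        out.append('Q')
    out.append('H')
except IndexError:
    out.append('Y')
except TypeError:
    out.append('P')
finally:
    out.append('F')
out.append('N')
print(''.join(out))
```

Execution trace: 'D' (inner except StopIteration) → 'H' (try body, no exception) → 'F' (finally) → 'N' (after the try/except). Output: DHFN

Answer: DHFN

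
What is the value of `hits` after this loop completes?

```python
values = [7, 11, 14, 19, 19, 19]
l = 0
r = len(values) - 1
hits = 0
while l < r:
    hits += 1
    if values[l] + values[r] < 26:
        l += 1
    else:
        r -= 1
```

Steps to find pair summing to 26
`hits` takes the values: 0 → 1 → 2 → 3 → 4 → 5

Answer: 5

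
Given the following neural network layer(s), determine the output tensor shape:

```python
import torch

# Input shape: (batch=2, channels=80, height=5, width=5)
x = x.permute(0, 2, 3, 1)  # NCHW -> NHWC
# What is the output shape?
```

Input: (2, 80, 5, 5) -> Output: (2, 5, 5, 80)

Answer: (2, 5, 5, 80)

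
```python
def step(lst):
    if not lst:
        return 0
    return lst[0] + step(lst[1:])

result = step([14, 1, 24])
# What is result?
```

14 + 1 + 24 + 0 = 39

Answer: 39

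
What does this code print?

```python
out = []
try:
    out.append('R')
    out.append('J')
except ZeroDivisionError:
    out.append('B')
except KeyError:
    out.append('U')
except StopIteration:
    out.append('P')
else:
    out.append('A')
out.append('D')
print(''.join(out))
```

Execution trace: 'R' (try body) → 'J' (try body, no exception) → 'A' (else) → 'D' (after the try/except). Output: RJAD

Answer: RJAD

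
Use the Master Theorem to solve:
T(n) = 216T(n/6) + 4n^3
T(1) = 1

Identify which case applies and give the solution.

a=216, b=6, f(n)=4n^3. log_6(216) = 3. Since c=3 = 3, Case 2 applies: T(n) = Θ(n^log_b(a) · log n) = O(n^3 log n).

Answer: O(n^3 log n) - Case 2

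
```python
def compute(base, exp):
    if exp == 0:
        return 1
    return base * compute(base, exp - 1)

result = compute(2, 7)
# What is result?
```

compute(2, 7) = 2 * 2 * 2 * 2 * 2 * 2 * 2 = 128

Answer: 128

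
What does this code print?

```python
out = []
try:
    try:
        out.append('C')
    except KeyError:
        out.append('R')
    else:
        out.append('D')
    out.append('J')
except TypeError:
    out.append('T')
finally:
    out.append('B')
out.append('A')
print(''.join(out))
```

Execution trace: 'C' (inner try body, no exception) → 'D' (inner else) → 'J' (try body, no exception) → 'B' (finally) → 'A' (after the try/except). Output: CDJBA

Answer: CDJBA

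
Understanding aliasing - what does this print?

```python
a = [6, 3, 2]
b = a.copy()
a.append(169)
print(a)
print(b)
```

Key concept: list.copy() creates independent copy.
Step by step:
`a = [6, 3, 2]` → a = [6, 3, 2]
`b = a.copy()` → b = [6, 3, 2]
`a.append(169)` → a = [6, 3, 2, 169]
`print(a)` → prints [6, 3, 2, 169]
`print(b)` → prints [6, 3, 2]

Answer:
[6, 3, 2, 169]
[6, 3, 2]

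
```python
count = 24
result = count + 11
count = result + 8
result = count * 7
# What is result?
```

Trace:
`count = 24` → count = 24
`result = count + 11` → result = 35
`count = result + 8` → count = 43
`result = count * 7` → result = 301
So result = 301

Answer: 301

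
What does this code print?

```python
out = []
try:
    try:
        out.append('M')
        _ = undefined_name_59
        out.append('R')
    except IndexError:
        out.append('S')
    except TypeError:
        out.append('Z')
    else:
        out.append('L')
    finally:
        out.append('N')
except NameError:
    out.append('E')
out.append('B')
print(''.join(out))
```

Execution trace: 'M' (try body) → 'N' (finally) → 'E' (outer except NameError) → 'B' (after the try/except). Output: MNEB

Answer: MNEB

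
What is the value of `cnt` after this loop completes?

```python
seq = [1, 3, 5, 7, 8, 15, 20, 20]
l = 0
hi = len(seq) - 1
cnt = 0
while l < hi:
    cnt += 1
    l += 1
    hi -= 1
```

Iterations until pointers meet (list length 8)
`cnt` takes the values: 0 → 1 → 2 → 3 → 4

Answer: 4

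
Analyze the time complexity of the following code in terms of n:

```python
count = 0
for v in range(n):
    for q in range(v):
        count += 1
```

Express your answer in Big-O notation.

Each loop level contributes: n × n. Multiplying the contributions gives O(n^2).

Answer: O(n^2)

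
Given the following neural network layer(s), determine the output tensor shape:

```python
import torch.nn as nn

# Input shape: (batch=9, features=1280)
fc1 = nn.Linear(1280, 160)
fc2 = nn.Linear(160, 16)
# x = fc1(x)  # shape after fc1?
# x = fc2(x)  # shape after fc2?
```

Input: (9, 1280) -> after fc1: (9, 160) -> Output: (9, 16)

Answer: (9, 16)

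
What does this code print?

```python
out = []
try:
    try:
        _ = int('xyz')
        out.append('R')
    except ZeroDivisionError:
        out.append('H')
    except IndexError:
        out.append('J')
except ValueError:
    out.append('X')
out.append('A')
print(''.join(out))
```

Execution trace: 'X' (outer except ValueError) → 'A' (after the try/except). Output: XA

Answer: XA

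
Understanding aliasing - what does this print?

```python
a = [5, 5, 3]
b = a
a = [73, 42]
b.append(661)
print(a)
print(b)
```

Key concept: rebinding vs mutation: a is rebound to a new list, b still points at the original.
Step by step:
`a = [5, 5, 3]` → a = [5, 5, 3]
`b = a` → b = [5, 5, 3] (same object as a)
`a = [73, 42]` → a = [73, 42]
`b.append(661)` → b = [5, 5, 3, 661]
`print(a)` → prints [73, 42]
`print(b)` → prints [5, 5, 3, 661]

Answer:
[73, 42]
[5, 5, 3, 661]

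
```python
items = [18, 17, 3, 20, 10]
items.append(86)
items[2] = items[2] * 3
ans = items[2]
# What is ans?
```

Trace:
`items = [18, 17, 3, 20, 10]` → items = [18, 17, 3, 20, 10]
`items.append(86)` → items = [18, 17, 3, 20, 10, 86]
`items[2] = items[2] * 3` → items = [18, 17, 9, 20, 10, 86]
`ans = items[2]` → ans = 9
So ans = 9

Answer: 9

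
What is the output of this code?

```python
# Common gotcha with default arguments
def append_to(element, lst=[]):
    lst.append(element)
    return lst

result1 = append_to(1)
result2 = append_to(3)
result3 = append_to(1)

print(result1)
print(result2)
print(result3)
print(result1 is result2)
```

Key concept: mutable default argument gotcha.
Step by step:
`result1 = append_to(1)` → result1 = [1]
`result2 = append_to(3)` → result1 = [1, 3] (same object as result2); result2 = [1, 3] (same object as result1)
`result3 = append_to(1)` → result1 = [1, 3, 1] (same object as result2, result3); result2 = [1, 3, 1] (same object as result1, result3); result3 = [1, 3, 1] (same object as result1, result2)
`print(result1)` → prints [1, 3, 1]
`print(result2)` → prints [1, 3, 1]
`print(result3)` → prints [1, 3, 1]
`print(result1 is result2)` → prints True

Answer:
[1, 3, 1]
[1, 3, 1]
[1, 3, 1]
True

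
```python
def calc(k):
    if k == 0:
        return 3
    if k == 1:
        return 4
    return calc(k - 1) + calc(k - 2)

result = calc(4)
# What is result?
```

Build up from base cases: calc(0)=3, calc(1)=4, calc(2)=7, calc(3)=11, calc(4)=18

Answer: 18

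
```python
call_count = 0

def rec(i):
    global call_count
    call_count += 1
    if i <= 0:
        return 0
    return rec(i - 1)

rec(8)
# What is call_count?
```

Linear recursion stepping by 1: 9 calls from i=8 down to ≤0.

Answer: 9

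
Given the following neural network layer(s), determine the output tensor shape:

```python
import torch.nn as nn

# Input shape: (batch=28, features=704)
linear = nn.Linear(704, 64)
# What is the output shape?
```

Input: (28, 704) -> Output: (28, 64)

Answer: (28, 64)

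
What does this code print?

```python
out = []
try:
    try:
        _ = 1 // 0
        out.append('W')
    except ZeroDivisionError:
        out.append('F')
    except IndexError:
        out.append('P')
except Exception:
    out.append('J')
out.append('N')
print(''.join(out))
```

Execution trace: 'F' (inner except ZeroDivisionError) → 'N' (after the try/except). Output: FN

Answer: FN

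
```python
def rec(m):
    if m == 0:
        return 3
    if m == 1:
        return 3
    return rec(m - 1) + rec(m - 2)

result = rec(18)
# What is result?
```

Build up from base cases: rec(0)=3, rec(1)=3, rec(2)=6, rec(3)=9, rec(4)=15, rec(5)=24, rec(6)=39, ..., rec(18)=12543

Answer: 12543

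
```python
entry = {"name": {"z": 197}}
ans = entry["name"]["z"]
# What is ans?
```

Trace:
`entry = {"name": {"z": 197}}` → entry = {'name': {'z': 197}}
`ans = entry["name"]["z"]` → ans = 197
So ans = 197

Answer: 197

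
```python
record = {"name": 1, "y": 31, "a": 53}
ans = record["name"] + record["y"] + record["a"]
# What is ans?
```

Trace:
`record = {"name": 1, "y": 31, "a": 53}` → record = {'name': 1, 'y': 31, 'a': 53}
`ans = record["name"] + record["y"] + record["a"]` → ans = 85
So ans = 85

Answer: 85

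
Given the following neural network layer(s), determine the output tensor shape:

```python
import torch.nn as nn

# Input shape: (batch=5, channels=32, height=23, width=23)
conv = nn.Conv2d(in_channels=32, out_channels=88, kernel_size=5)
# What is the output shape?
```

Input: (5, 32, 23, 23) -> Output: (5, 88, 19, 19)

Answer: (5, 88, 19, 19)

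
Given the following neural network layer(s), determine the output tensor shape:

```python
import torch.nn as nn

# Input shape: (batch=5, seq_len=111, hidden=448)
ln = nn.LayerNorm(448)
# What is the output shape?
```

Input: (5, 111, 448) -> Output: (5, 111, 448)

Answer: (5, 111, 448)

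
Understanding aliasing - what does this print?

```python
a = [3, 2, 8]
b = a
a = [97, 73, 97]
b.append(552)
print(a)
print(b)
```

Key concept: rebinding vs mutation: a is rebound to a new list, b still points at the original.
Step by step:
`a = [3, 2, 8]` → a = [3, 2, 8]
`b = a` → b = [3, 2, 8] (same object as a)
`a = [97, 73, 97]` → a = [97, 73, 97]
`b.append(552)` → b = [3, 2, 8, 552]
`print(a)` → prints [97, 73, 97]
`print(b)` → prints [3, 2, 8, 552]

Answer:
[97, 73, 97]
[3, 2, 8, 552]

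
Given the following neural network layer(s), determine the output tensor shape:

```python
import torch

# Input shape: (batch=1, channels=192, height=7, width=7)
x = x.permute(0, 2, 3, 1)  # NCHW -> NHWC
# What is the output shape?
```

Input: (1, 192, 7, 7) -> Output: (1, 7, 7, 192)

Answer: (1, 7, 7, 192)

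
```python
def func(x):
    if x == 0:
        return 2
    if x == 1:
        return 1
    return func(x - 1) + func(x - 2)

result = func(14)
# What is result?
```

Build up from base cases: func(0)=2, func(1)=1, func(2)=3, func(3)=4, func(4)=7, func(5)=11, func(6)=18, ..., func(14)=843

Answer: 843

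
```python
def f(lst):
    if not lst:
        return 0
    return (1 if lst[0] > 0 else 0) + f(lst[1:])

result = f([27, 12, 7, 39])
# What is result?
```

Count of positive elements in [27, 12, 7, 39] = 4

Answer: 4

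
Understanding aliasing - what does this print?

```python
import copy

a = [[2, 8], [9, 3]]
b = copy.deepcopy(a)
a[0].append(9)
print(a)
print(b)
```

Key concept: deep copy is fully independent.
Step by step:
`a = [[2, 8], [9, 3]]` → a = [[2, 8], [9, 3]]
`b = copy.deepcopy(a)` → b = [[2, 8], [9, 3]]
`a[0].append(9)` → a = [[2, 8, 9], [9, 3]]
`print(a)` → prints [[2, 8, 9], [9, 3]]
`print(b)` → prints [[2, 8], [9, 3]]

Answer:
[[2, 8, 9], [9, 3]]
[[2, 8], [9, 3]]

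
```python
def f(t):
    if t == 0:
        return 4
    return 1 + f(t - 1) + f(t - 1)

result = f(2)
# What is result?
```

f(t) = 1 + 2·f(t-1), f(0)=4. Closed form: (4+1)·2^2 - 1 = 19.

Answer: 19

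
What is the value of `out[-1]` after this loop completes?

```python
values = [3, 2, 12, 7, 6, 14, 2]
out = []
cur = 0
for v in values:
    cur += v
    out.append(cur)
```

Cumulative sum ends at 46
`out` takes the values: [] → [3] → [3, 5] → [3, 5, 17] → [3, 5, 17, 24] → [3, 5, 17, 24, 30] → [3, 5, 17, 24, 30, 44] → [3, 5, 17, 24, 30, 44, 46]
So `out[-1]` = 46

Answer: 46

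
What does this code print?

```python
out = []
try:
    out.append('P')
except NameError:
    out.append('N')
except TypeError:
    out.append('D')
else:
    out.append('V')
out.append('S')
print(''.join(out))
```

Execution trace: 'P' (try body, no exception) → 'V' (else) → 'S' (after the try/except). Output: PVS

Answer: PVS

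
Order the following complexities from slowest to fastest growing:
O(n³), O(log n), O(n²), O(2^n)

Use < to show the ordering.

Ordered by growth rate: O(log n) < O(n²) < O(n³) < O(2^n)

Answer: O(log n) < O(n²) < O(n³) < O(2^n)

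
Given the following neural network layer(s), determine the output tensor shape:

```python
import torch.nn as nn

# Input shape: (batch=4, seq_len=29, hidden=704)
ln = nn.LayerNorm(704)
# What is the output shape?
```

Input: (4, 29, 704) -> Output: (4, 29, 704)

Answer: (4, 29, 704)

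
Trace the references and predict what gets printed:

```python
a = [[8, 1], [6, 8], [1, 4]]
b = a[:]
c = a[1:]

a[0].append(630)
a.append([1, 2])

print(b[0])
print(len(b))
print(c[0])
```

Key concept: slice with nested mutation.
Step by step:
`a = [[8, 1], [6, 8], [1, 4]]` → a = [[8, 1], [6, 8], [1, 4]]
`b = a[:]` → b = [[8, 1], [6, 8], [1, 4]]
`c = a[1:]` → c = [[6, 8], [1, 4]]
`a[0].append(630)` → a = [[8, 1, 630], [6, 8], [1, 4]]; b = [[8, 1, 630], [6, 8], [1, 4]]
`a.append([1, 2])` → a = [[8, 1, 630], [6, 8], [1, 4], [1, 2]]
`print(b[0])` → prints [8, 1, 630]
`print(len(b))` → prints 3
`print(c[0])` → prints [6, 8]

Answer:
[8, 1, 630]
3
[6, 8]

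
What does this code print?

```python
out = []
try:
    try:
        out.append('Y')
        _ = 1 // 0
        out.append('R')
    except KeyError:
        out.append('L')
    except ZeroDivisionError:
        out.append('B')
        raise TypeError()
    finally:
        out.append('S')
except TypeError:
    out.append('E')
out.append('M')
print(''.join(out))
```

Execution trace: 'Y' (inner try body) → 'B' (inner except ZeroDivisionError) → 'S' (inner finally) → 'E' (outer except TypeError) → 'M' (after the try/except). Output: YBSEM

Answer: YBSEM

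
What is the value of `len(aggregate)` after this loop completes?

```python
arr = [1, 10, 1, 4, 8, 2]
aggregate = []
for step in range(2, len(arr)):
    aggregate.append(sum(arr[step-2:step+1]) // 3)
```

Number of 3-element averages
`aggregate` takes the values: [] → [4] → [4, 5] → [4, 5, 4] → [4, 5, 4, 4]
So `len(aggregate)` = 4

Answer: 4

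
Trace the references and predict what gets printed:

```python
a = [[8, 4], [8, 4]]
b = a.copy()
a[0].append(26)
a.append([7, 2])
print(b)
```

Key concept: shallow copy with nested lists.
Step by step:
`a = [[8, 4], [8, 4]]` → a = [[8, 4], [8, 4]]
`b = a.copy()` → b = [[8, 4], [8, 4]]
`a[0].append(26)` → a = [[8, 4, 26], [8, 4]]; b = [[8, 4, 26], [8, 4]]
`a.append([7, 2])` → a = [[8, 4, 26], [8, 4], [7, 2]]
`print(b)` → prints [[8, 4, 26], [8, 4]]

Answer: [[8, 4, 26], [8, 4]]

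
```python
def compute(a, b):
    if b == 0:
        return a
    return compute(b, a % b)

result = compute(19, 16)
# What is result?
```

compute(19, 16) -> compute(16, 3) -> compute(3, 1) -> compute(1, 0) -> 1

Answer: 1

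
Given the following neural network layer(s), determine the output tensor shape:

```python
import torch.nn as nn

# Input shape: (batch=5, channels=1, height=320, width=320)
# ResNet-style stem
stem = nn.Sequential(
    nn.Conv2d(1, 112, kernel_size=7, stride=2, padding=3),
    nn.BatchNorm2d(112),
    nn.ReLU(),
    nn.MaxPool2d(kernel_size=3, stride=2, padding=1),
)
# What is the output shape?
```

Input: (5, 1, 320, 320) -> after Conv2d 7x7 stride=2: (5, 112, 160, 160) -> Output: (5, 112, 80, 80)

Answer: (5, 112, 80, 80)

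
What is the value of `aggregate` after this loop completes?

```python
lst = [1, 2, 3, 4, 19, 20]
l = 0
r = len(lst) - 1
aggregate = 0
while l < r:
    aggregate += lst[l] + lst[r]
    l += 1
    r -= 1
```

Sum of pairs from ends
`aggregate` takes the values: 0 → 21 → 42 → 49

Answer: 49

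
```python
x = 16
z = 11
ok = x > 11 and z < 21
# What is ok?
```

Trace:
`x = 16` → x = 16
`z = 11` → z = 11
`ok = x > 11 and z < 21` → ok = True
So ok = True

Answer: True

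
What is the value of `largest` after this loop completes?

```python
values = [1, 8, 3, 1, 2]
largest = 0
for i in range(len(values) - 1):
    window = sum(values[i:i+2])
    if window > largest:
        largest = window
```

Max sum of 2-element window in [1, 8, 3, 1, 2]
`largest` takes the values: 0 → 9 → 11

Answer: 11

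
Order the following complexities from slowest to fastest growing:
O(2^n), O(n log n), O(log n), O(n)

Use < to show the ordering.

Ordered by growth rate: O(log n) < O(n) < O(n log n) < O(2^n)

Answer: O(log n) < O(n) < O(n log n) < O(2^n)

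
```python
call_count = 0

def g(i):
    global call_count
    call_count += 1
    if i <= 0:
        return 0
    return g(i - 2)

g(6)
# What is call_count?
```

Linear recursion stepping by 2: 4 calls from i=6 down to ≤0.

Answer: 4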